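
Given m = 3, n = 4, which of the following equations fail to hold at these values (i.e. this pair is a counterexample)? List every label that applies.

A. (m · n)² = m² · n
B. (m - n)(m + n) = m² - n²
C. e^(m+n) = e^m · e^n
A

Evaluating each claim at the given values:
A. LHS = 144, RHS = 36 → fails here (LHS ≠ RHS)
B. LHS = -7, RHS = -7 → holds here (LHS = RHS)
C. LHS = e^7 ≈ 1097, RHS = e^7 ≈ 1097 → holds here (LHS = RHS)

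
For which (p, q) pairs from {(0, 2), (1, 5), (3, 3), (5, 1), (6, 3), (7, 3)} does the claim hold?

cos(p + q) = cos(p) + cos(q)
Testing each pair:
(0, 2): LHS = cos(2) ≈ -0.4161, RHS = cos(2) + 1 ≈ 0.5839 → fails
(1, 5): LHS = cos(6) ≈ 0.9602, RHS = cos(5) + cos(1) ≈ 0.824 → fails
(3, 3): LHS = cos(6) ≈ 0.9602, RHS = 2·cos(3) ≈ -1.98 → fails
(5, 1): LHS = cos(6) ≈ 0.9602, RHS = cos(5) + cos(1) ≈ 0.824 → fails
(6, 3): LHS = cos(9) ≈ -0.9111, RHS = cos(3) + cos(6) ≈ -0.02982 → fails
(7, 3): LHS = cos(10) ≈ -0.8391, RHS = cos(3) + cos(7) ≈ -0.2361 → fails

No pair satisfies the claim.

Answer: None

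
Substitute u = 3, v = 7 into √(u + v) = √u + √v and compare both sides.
LHS = √(3 + 7) = √(10) ≈ 3.162
RHS = √3 + √7 = √(3) + √(7) ≈ 4.378

LHS ≠ RHS (they differ by about 1.216), so the equation does not hold here.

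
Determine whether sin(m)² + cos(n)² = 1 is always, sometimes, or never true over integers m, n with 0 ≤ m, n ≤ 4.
It holds at (m, n) = (3, 3) (both sides equal 1), but fails at (m, n) = (1, 3) (LHS = sin(1)² + cos(3)² ≈ 1.688, RHS = 1).

Answer: Sometimes true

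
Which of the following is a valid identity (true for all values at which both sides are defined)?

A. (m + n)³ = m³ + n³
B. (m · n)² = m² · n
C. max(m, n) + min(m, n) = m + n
C

A: fails at (3, 5) — LHS = 512, RHS = 152.
B: fails at (2, 7) — LHS = 196, RHS = 28.
C: holds — e.g. at (6, 7), both sides equal 13.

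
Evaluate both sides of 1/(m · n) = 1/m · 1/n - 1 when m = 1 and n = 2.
LHS = 1/(1 · 2) = 1/2
RHS = 1/1 · 1/2 - 1 = -1/2

LHS ≠ RHS, so the equation does not hold here.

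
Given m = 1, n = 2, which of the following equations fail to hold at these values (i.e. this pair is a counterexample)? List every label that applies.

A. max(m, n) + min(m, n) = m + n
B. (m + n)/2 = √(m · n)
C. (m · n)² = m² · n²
B

Evaluating each claim at the given values:
A. LHS = 3, RHS = 3 → holds here (LHS = RHS)
B. LHS = 3/2, RHS = √(2) ≈ 1.414 → fails here (LHS ≠ RHS)
C. LHS = 4, RHS = 4 → holds here (LHS = RHS)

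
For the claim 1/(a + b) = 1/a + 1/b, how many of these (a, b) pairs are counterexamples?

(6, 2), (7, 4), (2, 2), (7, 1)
Testing each pair:
(6, 2): LHS = 1/8, RHS = 2/3 → counterexample
(7, 4): LHS = 1/11, RHS = 11/28 → counterexample
(2, 2): LHS = 1/4, RHS = 1 → counterexample
(7, 1): LHS = 1/8, RHS = 8/7 → counterexample

That makes 4 counterexamples.

Answer: 4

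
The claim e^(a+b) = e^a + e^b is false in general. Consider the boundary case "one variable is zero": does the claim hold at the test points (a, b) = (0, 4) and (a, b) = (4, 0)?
At (0, 4): LHS = e^4 ≈ 54.6 ≠ RHS = 1 + e^4 ≈ 55.6
At (4, 0): LHS = e^4 ≈ 54.6 ≠ RHS = 1 + e^4 ≈ 55.6

Answer: No, fails at both test points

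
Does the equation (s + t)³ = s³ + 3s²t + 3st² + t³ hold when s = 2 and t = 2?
Holds

Substituting s = 2, t = 2:

LHS = (2 + 2)³ = 64
RHS = 2³ + 3·2²·2 + 3·2·2² + 2³ = 64

LHS = RHS, so the equation holds at this point.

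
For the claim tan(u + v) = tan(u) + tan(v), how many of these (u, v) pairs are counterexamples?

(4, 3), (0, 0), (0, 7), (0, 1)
1

Testing each pair:
(4, 3): LHS = tan(7) ≈ 0.8714, RHS = tan(3) + tan(4) ≈ 1.015 → counterexample
(0, 0): LHS = 0, RHS = 0 → satisfies claim
(0, 7): LHS = tan(7) ≈ 0.8714, RHS = tan(7) ≈ 0.8714 → satisfies claim
(0, 1): LHS = tan(1) ≈ 1.557, RHS = tan(1) ≈ 1.557 → satisfies claim

That makes 1 counterexample.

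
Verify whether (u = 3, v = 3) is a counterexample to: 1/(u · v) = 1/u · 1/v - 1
Substituting u = 3, v = 3:
LHS = 1/(3 · 3) = 1/9
RHS = 1/3 · 1/3 - 1 = -8/9

Since LHS ≠ RHS, this pair disproves the claim.

Answer: Yes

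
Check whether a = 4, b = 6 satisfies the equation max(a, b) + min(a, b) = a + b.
Holds

Substituting a = 4, b = 6:

LHS = max(4, 6) + min(4, 6) = 10
RHS = 4 + 6 = 10

LHS = RHS, so the equation holds at this point.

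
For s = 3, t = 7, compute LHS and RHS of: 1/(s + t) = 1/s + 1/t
LHS = 1/(3 + 7) = 1/10
RHS = 1/3 + 1/7 = 10/21

LHS ≠ RHS, so the equation does not hold here.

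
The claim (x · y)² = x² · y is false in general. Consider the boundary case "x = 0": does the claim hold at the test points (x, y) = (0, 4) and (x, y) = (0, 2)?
Yes, holds at both test points

At (0, 4): LHS = 0, RHS = 0 → equal
At (0, 2): LHS = 0, RHS = 0 → equal

So the claim does hold at both of these boundary points, even though it is not an identity.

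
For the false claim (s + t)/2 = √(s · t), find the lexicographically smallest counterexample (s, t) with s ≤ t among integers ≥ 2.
(s, t) = (2, 3)

At (2, 2): both sides equal 2, so it holds there.

Substituting (2, 3) into the claim:
LHS = (2 + 3)/2 = 5/2
RHS = √(2 · 3) = √(6) ≈ 2.449

Since LHS ≠ RHS, this pair disproves the claim, and no lexicographically smaller pair (s ≤ t, integers ≥ 2) does.

For instance (5, 7) is also a counterexample (LHS = 6, RHS = √(35) ≈ 5.916), but it's lexicographically larger.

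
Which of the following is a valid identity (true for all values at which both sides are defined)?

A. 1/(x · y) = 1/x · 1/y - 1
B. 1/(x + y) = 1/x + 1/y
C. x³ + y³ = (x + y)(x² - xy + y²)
A: fails at (5, 5) — LHS = 1/25, RHS = -24/25.
B: fails at (2, 3) — LHS = 1/5, RHS = 5/6.
C: holds — e.g. at (2, 3), both sides equal 35.

Answer: C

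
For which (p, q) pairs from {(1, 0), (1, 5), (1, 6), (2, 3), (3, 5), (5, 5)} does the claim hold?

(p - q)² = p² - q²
Testing each pair:
(1, 0): LHS = 1, RHS = 1 → holds
(1, 5): LHS = 16, RHS = -24 → fails
(1, 6): LHS = 25, RHS = -35 → fails
(2, 3): LHS = 1, RHS = -5 → fails
(3, 5): LHS = 4, RHS = -16 → fails
(5, 5): LHS = 0, RHS = 0 → holds

2 of 6 pairs satisfy the claim.

Answer: (1, 0), (5, 5)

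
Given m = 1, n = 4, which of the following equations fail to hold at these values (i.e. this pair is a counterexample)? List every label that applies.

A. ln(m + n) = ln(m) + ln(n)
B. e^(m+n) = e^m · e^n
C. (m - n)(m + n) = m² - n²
Evaluating each claim at the given values:
A. LHS = ln(5) ≈ 1.609, RHS = ln(4) ≈ 1.386 → fails here (LHS ≠ RHS)
B. LHS = e^5 ≈ 148.4, RHS = e^5 ≈ 148.4 → holds here (LHS = RHS)
C. LHS = -15, RHS = -15 → holds here (LHS = RHS)

Answer: A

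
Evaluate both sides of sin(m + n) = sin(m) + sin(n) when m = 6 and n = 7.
LHS = sin(6 + 7) = sin(13) ≈ 0.4202
RHS = sin(6) + sin(7) ≈ 0.3776

LHS ≠ RHS (they differ by about 0.0426), so the equation does not hold here.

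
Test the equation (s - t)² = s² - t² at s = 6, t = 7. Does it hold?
Substituting s = 6, t = 7:

LHS = (6 - 7)² = 1
RHS = 6² - 7² = -13

LHS ≠ RHS, so the equation does not hold at this point.

Answer: Fails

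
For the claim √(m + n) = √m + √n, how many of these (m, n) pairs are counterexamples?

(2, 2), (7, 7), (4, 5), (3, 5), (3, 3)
Testing each pair:
(2, 2): LHS = 2, RHS = 2·√(2) ≈ 2.828 → counterexample
(7, 7): LHS = √(14) ≈ 3.742, RHS = 2·√(7) ≈ 5.292 → counterexample
(4, 5): LHS = 3, RHS = 2 + √(5) ≈ 4.236 → counterexample
(3, 5): LHS = 2·√(2) ≈ 2.828, RHS = √(3) + √(5) ≈ 3.968 → counterexample
(3, 3): LHS = √(6) ≈ 2.449, RHS = 2·√(3) ≈ 3.464 → counterexample

That makes 5 counterexamples.

Answer: 5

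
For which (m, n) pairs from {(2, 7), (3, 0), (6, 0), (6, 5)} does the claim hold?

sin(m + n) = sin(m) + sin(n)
(3, 0), (6, 0)

Testing each pair:
(2, 7): LHS = sin(9) ≈ 0.4121, RHS = sin(7) + sin(2) ≈ 1.566 → fails
(3, 0): LHS = sin(3) ≈ 0.1411, RHS = sin(3) ≈ 0.1411 → holds
(6, 0): LHS = sin(6) ≈ -0.2794, RHS = sin(6) ≈ -0.2794 → holds
(6, 5): LHS = sin(11) ≈ -1, RHS = sin(5) + sin(6) ≈ -1.238 → fails

2 of 4 pairs satisfy the claim.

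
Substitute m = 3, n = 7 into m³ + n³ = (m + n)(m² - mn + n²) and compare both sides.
LHS = 3³ + 7³ = 370
RHS = (3 + 7)(3² - 3·7 + 7²) = 370

LHS = RHS: the two sides agree.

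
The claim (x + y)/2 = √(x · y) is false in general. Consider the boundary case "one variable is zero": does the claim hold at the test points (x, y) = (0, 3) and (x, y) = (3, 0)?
No, fails at both test points

At (0, 3): LHS = 3/2 ≠ RHS = 0
At (3, 0): LHS = 3/2 ≠ RHS = 0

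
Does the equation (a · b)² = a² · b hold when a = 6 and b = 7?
Substituting a = 6, b = 7:

LHS = (6 · 7)² = 1764
RHS = 6² · 7 = 252

LHS ≠ RHS, so the equation does not hold at this point.

Answer: Fails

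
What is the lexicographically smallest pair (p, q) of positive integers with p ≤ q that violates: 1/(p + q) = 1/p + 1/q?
Substituting (1, 1) into the claim:
LHS = 1/(1 + 1) = 1/2
RHS = 1/1 + 1/1 = 2

Since LHS ≠ RHS, this pair disproves the claim, and no lexicographically smaller pair (p ≤ q, positive integers) does.

For instance (3, 8) is also a counterexample (LHS = 1/11, RHS = 11/24), but it's lexicographically larger.

Answer: (p, q) = (1, 1)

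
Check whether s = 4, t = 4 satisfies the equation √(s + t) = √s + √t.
Substituting s = 4, t = 4:

LHS = √(4 + 4) = 2·√(2) ≈ 2.828
RHS = √4 + √4 = 4

LHS ≠ RHS, so the equation does not hold at this point.

Answer: Fails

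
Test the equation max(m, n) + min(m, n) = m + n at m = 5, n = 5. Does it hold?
Holds

Substituting m = 5, n = 5:

LHS = max(5, 5) + min(5, 5) = 10
RHS = 5 + 5 = 10

LHS = RHS, so the equation holds at this point.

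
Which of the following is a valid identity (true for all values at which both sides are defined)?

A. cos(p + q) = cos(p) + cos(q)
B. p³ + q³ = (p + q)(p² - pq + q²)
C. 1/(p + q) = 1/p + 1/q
A: fails at (3, 4) — LHS = cos(7) ≈ 0.7539, RHS = cos(3) + cos(4) ≈ -1.644.
B: holds — e.g. at (3, 3), both sides equal 54.
C: fails at (2, 5) — LHS = 1/7, RHS = 7/10.

Answer: B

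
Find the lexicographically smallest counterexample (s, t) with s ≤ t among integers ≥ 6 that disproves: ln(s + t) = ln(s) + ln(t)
(s, t) = (6, 6)

Substituting (6, 6) into the claim:
LHS = ln(6 + 6) = ln(12) ≈ 2.485
RHS = ln(6) + ln(6) = 2·ln(6) ≈ 3.584

Since LHS ≠ RHS, this pair disproves the claim, and no lexicographically smaller pair (s ≤ t, integers ≥ 6) does.

For instance (8, 11) is also a counterexample (LHS = ln(19) ≈ 2.944, RHS = ln(8) + ln(11) ≈ 4.477), but it's lexicographically larger.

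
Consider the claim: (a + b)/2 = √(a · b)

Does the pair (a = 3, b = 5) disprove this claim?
Yes

Substituting a = 3, b = 5:
LHS = (3 + 5)/2 = 4
RHS = √(3 · 5) = √(15) ≈ 3.873

Since LHS ≠ RHS, this pair disproves the claim.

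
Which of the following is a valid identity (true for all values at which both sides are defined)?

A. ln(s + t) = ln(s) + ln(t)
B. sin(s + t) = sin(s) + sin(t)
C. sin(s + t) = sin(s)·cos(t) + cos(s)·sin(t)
C

A: fails at (5, 8) — LHS = ln(13) ≈ 2.565, RHS = ln(5) + ln(8) ≈ 3.689.
B: fails at (2, 7) — LHS = sin(9) ≈ 0.4121, RHS = sin(7) + sin(2) ≈ 1.566.
C: holds — e.g. at (3, 5), both sides equal sin(8) ≈ 0.9894.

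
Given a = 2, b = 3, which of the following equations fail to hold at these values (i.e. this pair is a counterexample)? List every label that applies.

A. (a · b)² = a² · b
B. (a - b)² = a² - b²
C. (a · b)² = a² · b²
Evaluating each claim at the given values:
A. LHS = 36, RHS = 12 → fails here (LHS ≠ RHS)
B. LHS = 1, RHS = -5 → fails here (LHS ≠ RHS)
C. LHS = 36, RHS = 36 → holds here (LHS = RHS)

Answer: A, B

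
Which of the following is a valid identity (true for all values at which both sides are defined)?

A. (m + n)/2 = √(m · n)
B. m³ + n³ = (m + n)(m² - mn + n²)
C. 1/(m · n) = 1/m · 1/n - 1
A: fails at (2, 5) — LHS = 7/2, RHS = √(10) ≈ 3.162.
B: holds — e.g. at (1, 1), both sides equal 2.
C: fails at (2, 5) — LHS = 1/10, RHS = -9/10.

Answer: B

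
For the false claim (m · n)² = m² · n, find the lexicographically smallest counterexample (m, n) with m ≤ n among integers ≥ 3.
(m, n) = (3, 3)

Substituting (3, 3) into the claim:
LHS = (3 · 3)² = 81
RHS = 3² · 3 = 27

Since LHS ≠ RHS, this pair disproves the claim, and no lexicographically smaller pair (m ≤ n, integers ≥ 3) does.

For instance (7, 8) is also a counterexample (LHS = 3136, RHS = 392), but it's lexicographically larger.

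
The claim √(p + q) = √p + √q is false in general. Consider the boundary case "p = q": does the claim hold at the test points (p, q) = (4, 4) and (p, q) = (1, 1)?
No, fails at both test points

At (4, 4): LHS = 2·√(2) ≈ 2.828 ≠ RHS = 4
At (1, 1): LHS = √(2) ≈ 1.414 ≠ RHS = 2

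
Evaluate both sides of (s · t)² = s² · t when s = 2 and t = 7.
LHS = (2 · 7)² = 196
RHS = 2² · 7 = 28

LHS ≠ RHS, so the equation does not hold here.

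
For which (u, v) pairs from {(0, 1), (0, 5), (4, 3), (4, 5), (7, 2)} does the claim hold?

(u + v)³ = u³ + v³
(0, 1), (0, 5)

Testing each pair:
(0, 1): LHS = 1, RHS = 1 → holds
(0, 5): LHS = 125, RHS = 125 → holds
(4, 3): LHS = 343, RHS = 91 → fails
(4, 5): LHS = 729, RHS = 189 → fails
(7, 2): LHS = 729, RHS = 351 → fails

2 of 5 pairs satisfy the claim.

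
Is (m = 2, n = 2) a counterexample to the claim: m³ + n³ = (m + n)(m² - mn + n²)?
Substituting m = 2, n = 2:
LHS = 2³ + 2³ = 16
RHS = (2 + 2)(2² - 2·2 + 2²) = 16

The sides agree, so this pair does not disprove the claim.

Answer: No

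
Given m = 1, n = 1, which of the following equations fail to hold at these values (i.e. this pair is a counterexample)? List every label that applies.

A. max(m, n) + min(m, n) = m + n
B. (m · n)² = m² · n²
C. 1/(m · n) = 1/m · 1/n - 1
C

Evaluating each claim at the given values:
A. LHS = 2, RHS = 2 → holds here (LHS = RHS)
B. LHS = 1, RHS = 1 → holds here (LHS = RHS)
C. LHS = 1, RHS = 0 → fails here (LHS ≠ RHS)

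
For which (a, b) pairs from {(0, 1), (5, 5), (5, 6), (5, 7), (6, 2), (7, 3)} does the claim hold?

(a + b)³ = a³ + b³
(0, 1)

Testing each pair:
(0, 1): LHS = 1, RHS = 1 → holds
(5, 5): LHS = 1000, RHS = 250 → fails
(5, 6): LHS = 1331, RHS = 341 → fails
(5, 7): LHS = 1728, RHS = 468 → fails
(6, 2): LHS = 512, RHS = 224 → fails
(7, 3): LHS = 1000, RHS = 370 → fails

1 of 6 pairs satisfies the claim.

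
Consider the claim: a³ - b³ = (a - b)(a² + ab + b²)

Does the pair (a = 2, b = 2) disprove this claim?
No

Substituting a = 2, b = 2:
LHS = 2³ - 2³ = 0
RHS = (2 - 2)(2² + 2·2 + 2²) = 0

The sides agree, so this pair does not disprove the claim.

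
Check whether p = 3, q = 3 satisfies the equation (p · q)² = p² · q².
Substituting p = 3, q = 3:

LHS = (3 · 3)² = 81
RHS = 3² · 3² = 81

LHS = RHS, so the equation holds at this point.

Answer: Holds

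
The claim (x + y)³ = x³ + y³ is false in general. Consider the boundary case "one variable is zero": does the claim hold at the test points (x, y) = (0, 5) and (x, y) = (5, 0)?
Yes, holds at both test points

At (0, 5): LHS = 125, RHS = 125 → equal
At (5, 0): LHS = 125, RHS = 125 → equal

So the claim does hold at both of these boundary points, even though it is not an identity.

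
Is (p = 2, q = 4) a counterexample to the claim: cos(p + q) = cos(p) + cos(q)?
Substituting p = 2, q = 4:
LHS = cos(2 + 4) = cos(6) ≈ 0.9602
RHS = cos(2) + cos(4) ≈ -1.07

Since LHS ≠ RHS, this pair disproves the claim.

Answer: Yes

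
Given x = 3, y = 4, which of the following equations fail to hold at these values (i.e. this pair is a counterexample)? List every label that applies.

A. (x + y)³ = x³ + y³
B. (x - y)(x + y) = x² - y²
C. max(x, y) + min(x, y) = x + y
A

Evaluating each claim at the given values:
A. LHS = 343, RHS = 91 → fails here (LHS ≠ RHS)
B. LHS = -7, RHS = -7 → holds here (LHS = RHS)
C. LHS = 7, RHS = 7 → holds here (LHS = RHS)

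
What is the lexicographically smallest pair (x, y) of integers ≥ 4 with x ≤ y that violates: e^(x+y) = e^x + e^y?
(x, y) = (4, 4)

Substituting (4, 4) into the claim:
LHS = e^(4+4) = e^8 ≈ 2981
RHS = e^4 + e^4 = 2·e^4 ≈ 109.2

Since LHS ≠ RHS, this pair disproves the claim, and no lexicographically smaller pair (x ≤ y, integers ≥ 4) does.

For instance (4, 9) is also a counterexample (LHS = e^13 ≈ 442413.4, RHS = e^4 + e^9 ≈ 8158), but it's lexicographically larger.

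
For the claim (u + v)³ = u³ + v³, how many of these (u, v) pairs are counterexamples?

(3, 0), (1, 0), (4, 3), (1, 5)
Testing each pair:
(3, 0): LHS = 27, RHS = 27 → satisfies claim
(1, 0): LHS = 1, RHS = 1 → satisfies claim
(4, 3): LHS = 343, RHS = 91 → counterexample
(1, 5): LHS = 216, RHS = 126 → counterexample

That makes 2 counterexamples.

Answer: 2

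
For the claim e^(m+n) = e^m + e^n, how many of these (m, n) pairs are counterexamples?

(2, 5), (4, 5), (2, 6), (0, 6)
4

Testing each pair:
(2, 5): LHS = e^7 ≈ 1097, RHS = e^2 + e^5 ≈ 155.8 → counterexample
(4, 5): LHS = e^9 ≈ 8103, RHS = e^4 + e^5 ≈ 203 → counterexample
(2, 6): LHS = e^8 ≈ 2981, RHS = e^2 + e^6 ≈ 410.8 → counterexample
(0, 6): LHS = e^6 ≈ 403.4, RHS = 1 + e^6 ≈ 404.4 → counterexample

That makes 4 counterexamples.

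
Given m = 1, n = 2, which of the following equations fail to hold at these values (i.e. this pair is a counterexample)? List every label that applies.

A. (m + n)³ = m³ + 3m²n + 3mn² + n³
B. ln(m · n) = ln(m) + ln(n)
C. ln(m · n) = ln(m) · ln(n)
Evaluating each claim at the given values:
A. LHS = 27, RHS = 27 → holds here (LHS = RHS)
B. LHS = ln(2) ≈ 0.6931, RHS = ln(2) ≈ 0.6931 → holds here (LHS = RHS)
C. LHS = ln(2) ≈ 0.6931, RHS = 0 → fails here (LHS ≠ RHS)

Answer: C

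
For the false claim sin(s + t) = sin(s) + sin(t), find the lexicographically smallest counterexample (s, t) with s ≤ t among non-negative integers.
(s, t) = (1, 1)

At (0, 0): both sides equal 0, so it holds there.
At (0, 4): both sides equal sin(4) ≈ -0.7568, so it holds there.

Substituting (1, 1) into the claim:
LHS = sin(1 + 1) = sin(2) ≈ 0.9093
RHS = sin(1) + sin(1) = 2·sin(1) ≈ 1.683

Since LHS ≠ RHS, this pair disproves the claim, and no lexicographically smaller pair (s ≤ t, non-negative integers) does.

For instance (3, 7) is also a counterexample (LHS = sin(10) ≈ -0.544, RHS = sin(3) + sin(7) ≈ 0.7981), but it's lexicographically larger.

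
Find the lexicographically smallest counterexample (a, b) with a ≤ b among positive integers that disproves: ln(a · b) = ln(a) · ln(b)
(a, b) = (1, 2)

At (1, 1): both sides equal 0, so it holds there.

Substituting (1, 2) into the claim:
LHS = ln(1 · 2) = ln(2) ≈ 0.6931
RHS = ln(1) · ln(2) = 0

Since LHS ≠ RHS, this pair disproves the claim, and no lexicographically smaller pair (a ≤ b, positive integers) does.

For instance (4, 7) is also a counterexample (LHS = ln(28) ≈ 3.332, RHS = ln(4)·ln(7) ≈ 2.698), but it's lexicographically larger.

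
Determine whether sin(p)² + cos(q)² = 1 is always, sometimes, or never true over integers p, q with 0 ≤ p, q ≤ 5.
Sometimes true

It holds at (p, q) = (3, 3) (both sides equal 1), but fails at (p, q) = (1, 0) (LHS = sin(1)² + 1 ≈ 1.708, RHS = 1).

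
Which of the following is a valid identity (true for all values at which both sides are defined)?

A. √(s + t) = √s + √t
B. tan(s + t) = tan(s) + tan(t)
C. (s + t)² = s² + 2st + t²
A: fails at (1, 3) — LHS = 2, RHS = 1 + √(3) ≈ 2.732.
B: fails at (6, 7) — LHS = tan(13) ≈ 0.463, RHS = tan(6) + tan(7) ≈ 0.5804.
C: holds — e.g. at (0, 1), both sides equal 1.

Answer: C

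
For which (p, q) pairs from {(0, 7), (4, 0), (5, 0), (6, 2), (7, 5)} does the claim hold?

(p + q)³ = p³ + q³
(0, 7), (4, 0), (5, 0)

Testing each pair:
(0, 7): LHS = 343, RHS = 343 → holds
(4, 0): LHS = 64, RHS = 64 → holds
(5, 0): LHS = 125, RHS = 125 → holds
(6, 2): LHS = 512, RHS = 224 → fails
(7, 5): LHS = 1728, RHS = 468 → fails

3 of 5 pairs satisfy the claim.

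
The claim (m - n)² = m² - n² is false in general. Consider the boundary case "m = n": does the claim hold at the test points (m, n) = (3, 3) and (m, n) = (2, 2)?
Yes, holds at both test points

At (3, 3): LHS = 0, RHS = 0 → equal
At (2, 2): LHS = 0, RHS = 0 → equal

So the claim does hold at both of these boundary points, even though it is not an identity.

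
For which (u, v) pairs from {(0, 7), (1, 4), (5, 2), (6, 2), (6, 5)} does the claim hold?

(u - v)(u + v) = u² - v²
Testing each pair:
(0, 7): LHS = -49, RHS = -49 → holds
(1, 4): LHS = -15, RHS = -15 → holds
(5, 2): LHS = 21, RHS = 21 → holds
(6, 2): LHS = 32, RHS = 32 → holds
(6, 5): LHS = 11, RHS = 11 → holds

Every pair satisfies the claim.

Answer: All pairs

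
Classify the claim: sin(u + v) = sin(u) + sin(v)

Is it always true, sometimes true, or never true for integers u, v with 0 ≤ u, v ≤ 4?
Sometimes true

It holds at (u, v) = (0, 1) (both sides equal sin(1) ≈ 0.8415), but fails at (u, v) = (4, 3) (LHS = sin(7) ≈ 0.657, RHS = sin(4) + sin(3) ≈ -0.6157).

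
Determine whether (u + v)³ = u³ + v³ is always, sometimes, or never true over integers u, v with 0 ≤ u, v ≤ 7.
Sometimes true

It holds at (u, v) = (0, 0) (both sides equal 0), but fails at (u, v) = (3, 1) (LHS = 64, RHS = 28).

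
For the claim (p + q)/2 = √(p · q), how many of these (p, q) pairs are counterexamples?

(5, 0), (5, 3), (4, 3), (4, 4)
3

Testing each pair:
(5, 0): LHS = 5/2, RHS = 0 → counterexample
(5, 3): LHS = 4, RHS = √(15) ≈ 3.873 → counterexample
(4, 3): LHS = 7/2, RHS = 2·√(3) ≈ 3.464 → counterexample
(4, 4): LHS = 4, RHS = 4 → satisfies claim

That makes 3 counterexamples.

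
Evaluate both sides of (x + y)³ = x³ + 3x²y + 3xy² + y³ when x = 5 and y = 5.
LHS = (5 + 5)³ = 1000
RHS = 5³ + 3·5²·5 + 3·5·5² + 5³ = 1000

LHS = RHS: the two sides agree.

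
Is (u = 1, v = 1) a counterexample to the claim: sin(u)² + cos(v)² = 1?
Substituting u = 1, v = 1:
LHS = sin(1)² + cos(1)² = 1
RHS = 1

The sides agree, so this pair does not disprove the claim.

Answer: No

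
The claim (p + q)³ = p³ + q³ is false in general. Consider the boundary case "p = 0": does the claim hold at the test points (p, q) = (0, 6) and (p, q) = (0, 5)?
At (0, 6): LHS = 216, RHS = 216 → equal
At (0, 5): LHS = 125, RHS = 125 → equal

So the claim does hold at both of these boundary points, even though it is not an identity.

Answer: Yes, holds at both test points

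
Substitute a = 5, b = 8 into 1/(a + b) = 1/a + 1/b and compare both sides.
LHS = 1/(5 + 8) = 1/13
RHS = 1/5 + 1/8 = 13/40

LHS ≠ RHS, so the equation does not hold here.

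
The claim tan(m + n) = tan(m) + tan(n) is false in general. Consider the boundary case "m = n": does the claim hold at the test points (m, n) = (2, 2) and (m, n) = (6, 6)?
No, fails at both test points

At (2, 2): LHS = tan(4) ≈ 1.158 ≠ RHS = 2·tan(2) ≈ -4.37
At (6, 6): LHS = tan(12) ≈ -0.6359 ≠ RHS = 2·tan(6) ≈ -0.582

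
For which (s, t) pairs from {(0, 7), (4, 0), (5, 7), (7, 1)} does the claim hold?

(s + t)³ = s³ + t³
(0, 7), (4, 0)

Testing each pair:
(0, 7): LHS = 343, RHS = 343 → holds
(4, 0): LHS = 64, RHS = 64 → holds
(5, 7): LHS = 1728, RHS = 468 → fails
(7, 1): LHS = 512, RHS = 344 → fails

2 of 4 pairs satisfy the claim.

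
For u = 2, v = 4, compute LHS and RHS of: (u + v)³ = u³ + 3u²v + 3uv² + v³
LHS = (2 + 4)³ = 216
RHS = 2³ + 3·2²·4 + 3·2·4² + 4³ = 216

LHS = RHS: the two sides agree.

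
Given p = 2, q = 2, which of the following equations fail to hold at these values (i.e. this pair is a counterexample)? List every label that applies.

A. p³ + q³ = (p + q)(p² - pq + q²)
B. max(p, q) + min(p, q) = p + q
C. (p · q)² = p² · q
C

Evaluating each claim at the given values:
A. LHS = 16, RHS = 16 → holds here (LHS = RHS)
B. LHS = 4, RHS = 4 → holds here (LHS = RHS)
C. LHS = 16, RHS = 8 → fails here (LHS ≠ RHS)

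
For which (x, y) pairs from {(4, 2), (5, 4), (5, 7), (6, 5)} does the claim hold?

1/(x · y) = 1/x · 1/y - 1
None

Testing each pair:
(4, 2): LHS = 1/8, RHS = -7/8 → fails
(5, 4): LHS = 1/20, RHS = -19/20 → fails
(5, 7): LHS = 1/35, RHS = -34/35 → fails
(6, 5): LHS = 1/30, RHS = -29/30 → fails

No pair satisfies the claim.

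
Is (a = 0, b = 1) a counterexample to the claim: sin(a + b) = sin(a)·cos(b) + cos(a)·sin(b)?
Substituting a = 0, b = 1:
LHS = sin(0 + 1) = sin(1) ≈ 0.8415
RHS = sin(0)·cos(1) + cos(0)·sin(1) = sin(1) ≈ 0.8415

The sides agree, so this pair does not disprove the claim.

Answer: No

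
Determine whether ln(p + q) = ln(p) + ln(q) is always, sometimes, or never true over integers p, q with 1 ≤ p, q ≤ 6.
Sometimes true

It holds at (p, q) = (2, 2) (both sides equal ln(4) ≈ 1.386), but fails at (p, q) = (5, 4) (LHS = ln(9) ≈ 2.197, RHS = ln(4) + ln(5) ≈ 2.996).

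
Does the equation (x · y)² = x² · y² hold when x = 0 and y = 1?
Substituting x = 0, y = 1:

LHS = (0 · 1)² = 0
RHS = 0² · 1² = 0

LHS = RHS, so the equation holds at this point.

Answer: Holds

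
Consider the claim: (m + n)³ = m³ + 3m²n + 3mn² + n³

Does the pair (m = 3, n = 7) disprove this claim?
No

Substituting m = 3, n = 7:
LHS = (3 + 7)³ = 1000
RHS = 3³ + 3·3²·7 + 3·3·7² + 7³ = 1000

The sides agree, so this pair does not disprove the claim.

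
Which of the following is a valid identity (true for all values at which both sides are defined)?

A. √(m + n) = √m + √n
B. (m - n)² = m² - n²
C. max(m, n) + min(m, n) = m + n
A: fails at (1, 4) — LHS = √(5) ≈ 2.236, RHS = 3.
B: fails at (3, 7) — LHS = 16, RHS = -40.
C: holds — e.g. at (5, 5), both sides equal 10.

Answer: C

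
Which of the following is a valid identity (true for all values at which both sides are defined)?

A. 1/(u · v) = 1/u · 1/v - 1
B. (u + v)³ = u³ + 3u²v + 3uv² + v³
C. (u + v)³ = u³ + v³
B

A: fails at (6, 7) — LHS = 1/42, RHS = -41/42.
B: holds — e.g. at (1, 4), both sides equal 125.
C: fails at (3, 4) — LHS = 343, RHS = 91.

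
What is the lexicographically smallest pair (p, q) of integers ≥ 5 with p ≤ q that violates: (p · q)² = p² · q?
(p, q) = (5, 5)

Substituting (5, 5) into the claim:
LHS = (5 · 5)² = 625
RHS = 5² · 5 = 125

Since LHS ≠ RHS, this pair disproves the claim, and no lexicographically smaller pair (p ≤ q, integers ≥ 5) does.

For instance (7, 7) is also a counterexample (LHS = 2401, RHS = 343), but it's lexicographically larger.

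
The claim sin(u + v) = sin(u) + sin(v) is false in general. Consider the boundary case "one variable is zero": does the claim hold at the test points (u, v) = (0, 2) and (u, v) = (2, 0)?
At (0, 2): LHS = sin(2) ≈ 0.9093, RHS = sin(2) ≈ 0.9093 → equal
At (2, 0): LHS = sin(2) ≈ 0.9093, RHS = sin(2) ≈ 0.9093 → equal

So the claim does hold at both of these boundary points, even though it is not an identity.

Answer: Yes, holds at both test points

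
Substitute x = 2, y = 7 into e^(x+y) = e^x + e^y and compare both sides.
LHS = e^(2+7) = e^9 ≈ 8103
RHS = e^2 + e^7 ≈ 1104

LHS ≠ RHS (they differ by about 6999), so the equation does not hold here.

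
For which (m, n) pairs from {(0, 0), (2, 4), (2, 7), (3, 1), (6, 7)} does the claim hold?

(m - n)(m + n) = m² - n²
Testing each pair:
(0, 0): LHS = 0, RHS = 0 → holds
(2, 4): LHS = -12, RHS = -12 → holds
(2, 7): LHS = -45, RHS = -45 → holds
(3, 1): LHS = 8, RHS = 8 → holds
(6, 7): LHS = -13, RHS = -13 → holds

Every pair satisfies the claim.

Answer: All pairs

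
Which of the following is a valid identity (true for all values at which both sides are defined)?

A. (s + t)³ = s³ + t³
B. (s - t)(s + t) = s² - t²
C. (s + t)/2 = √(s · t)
B

A: fails at (3, 5) — LHS = 512, RHS = 152.
B: holds — e.g. at (2, 4), both sides equal -12.
C: fails at (0, 1) — LHS = 1/2, RHS = 0.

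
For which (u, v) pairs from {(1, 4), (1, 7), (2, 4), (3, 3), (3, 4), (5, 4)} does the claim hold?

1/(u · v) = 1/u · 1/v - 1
None

Testing each pair:
(1, 4): LHS = 1/4, RHS = -3/4 → fails
(1, 7): LHS = 1/7, RHS = -6/7 → fails
(2, 4): LHS = 1/8, RHS = -7/8 → fails
(3, 3): LHS = 1/9, RHS = -8/9 → fails
(3, 4): LHS = 1/12, RHS = -11/12 → fails
(5, 4): LHS = 1/20, RHS = -19/20 → fails

No pair satisfies the claim.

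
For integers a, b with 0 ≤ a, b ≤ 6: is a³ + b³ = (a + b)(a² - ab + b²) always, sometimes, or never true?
Always true

The identity holds for every pair in the range. For instance at (a, b) = (0, 3): both sides equal 27.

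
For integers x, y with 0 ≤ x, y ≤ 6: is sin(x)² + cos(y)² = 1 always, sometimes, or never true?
Sometimes true

It holds at (x, y) = (1, 1) (both sides equal 1), but fails at (x, y) = (5, 3) (LHS = sin(5)² + cos(3)² ≈ 1.9, RHS = 1).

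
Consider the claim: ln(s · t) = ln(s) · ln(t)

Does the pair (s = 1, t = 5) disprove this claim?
Substituting s = 1, t = 5:
LHS = ln(1 · 5) = ln(5) ≈ 1.609
RHS = ln(1) · ln(5) = 0

Since LHS ≠ RHS, this pair disproves the claim.

Answer: Yes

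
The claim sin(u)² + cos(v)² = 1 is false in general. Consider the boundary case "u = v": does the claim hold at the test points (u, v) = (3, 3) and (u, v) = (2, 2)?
Yes, holds at both test points

At (3, 3): LHS = sin(3)² + cos(3)² = 1, RHS = 1 → equal
At (2, 2): LHS = cos(2)² + sin(2)² = 1, RHS = 1 → equal

So the claim does hold at both of these boundary points, even though it is not an identity.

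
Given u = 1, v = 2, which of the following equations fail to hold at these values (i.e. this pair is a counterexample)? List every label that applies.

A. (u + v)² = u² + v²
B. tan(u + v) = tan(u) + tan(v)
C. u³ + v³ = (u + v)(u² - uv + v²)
A, B

Evaluating each claim at the given values:
A. LHS = 9, RHS = 5 → fails here (LHS ≠ RHS)
B. LHS = tan(3) ≈ -0.1425, RHS = tan(2) + tan(1) ≈ -0.6276 → fails here (LHS ≠ RHS)
C. LHS = 9, RHS = 9 → holds here (LHS = RHS)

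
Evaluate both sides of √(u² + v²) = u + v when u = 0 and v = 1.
LHS = √(0² + 1²) = 1
RHS = 0 + 1 = 1

LHS = RHS: the two sides agree.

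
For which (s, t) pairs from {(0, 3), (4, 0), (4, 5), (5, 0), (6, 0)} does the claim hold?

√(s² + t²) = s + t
(0, 3), (4, 0), (5, 0), (6, 0)

Testing each pair:
(0, 3): LHS = 3, RHS = 3 → holds
(4, 0): LHS = 4, RHS = 4 → holds
(4, 5): LHS = √(41) ≈ 6.403, RHS = 9 → fails
(5, 0): LHS = 5, RHS = 5 → holds
(6, 0): LHS = 6, RHS = 6 → holds

4 of 5 pairs satisfy the claim.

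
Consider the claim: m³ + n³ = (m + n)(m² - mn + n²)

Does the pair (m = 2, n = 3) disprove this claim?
Substituting m = 2, n = 3:
LHS = 2³ + 3³ = 35
RHS = (2 + 3)(2² - 2·3 + 3²) = 35

The sides agree, so this pair does not disprove the claim.

Answer: No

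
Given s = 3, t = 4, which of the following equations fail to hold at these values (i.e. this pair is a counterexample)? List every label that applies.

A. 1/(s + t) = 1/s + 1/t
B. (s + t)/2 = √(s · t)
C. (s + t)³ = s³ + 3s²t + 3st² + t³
A, B

Evaluating each claim at the given values:
A. LHS = 1/7, RHS = 7/12 → fails here (LHS ≠ RHS)
B. LHS = 7/2, RHS = 2·√(3) ≈ 3.464 → fails here (LHS ≠ RHS)
C. LHS = 343, RHS = 343 → holds here (LHS = RHS)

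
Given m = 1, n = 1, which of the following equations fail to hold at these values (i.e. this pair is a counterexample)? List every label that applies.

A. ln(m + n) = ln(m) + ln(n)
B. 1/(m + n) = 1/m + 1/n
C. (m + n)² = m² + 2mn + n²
A, B

Evaluating each claim at the given values:
A. LHS = ln(2) ≈ 0.6931, RHS = 0 → fails here (LHS ≠ RHS)
B. LHS = 1/2, RHS = 2 → fails here (LHS ≠ RHS)
C. LHS = 4, RHS = 4 → holds here (LHS = RHS)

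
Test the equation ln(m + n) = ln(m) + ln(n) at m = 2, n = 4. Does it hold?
Substituting m = 2, n = 4:

LHS = ln(2 + 4) = ln(6) ≈ 1.792
RHS = ln(2) + ln(4) ≈ 2.079

LHS ≠ RHS, so the equation does not hold at this point.

Answer: Fails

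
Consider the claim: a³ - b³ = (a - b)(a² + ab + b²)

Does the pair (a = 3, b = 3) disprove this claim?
No

Substituting a = 3, b = 3:
LHS = 3³ - 3³ = 0
RHS = (3 - 3)(3² + 3·3 + 3²) = 0

The sides agree, so this pair does not disprove the claim.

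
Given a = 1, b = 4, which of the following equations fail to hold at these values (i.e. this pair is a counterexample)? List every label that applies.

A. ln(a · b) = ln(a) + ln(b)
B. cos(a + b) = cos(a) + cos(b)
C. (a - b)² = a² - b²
B, C

Evaluating each claim at the given values:
A. LHS = ln(4) ≈ 1.386, RHS = ln(4) ≈ 1.386 → holds here (LHS = RHS)
B. LHS = cos(5) ≈ 0.2837, RHS = cos(4) + cos(1) ≈ -0.1133 → fails here (LHS ≠ RHS)
C. LHS = 9, RHS = -15 → fails here (LHS ≠ RHS)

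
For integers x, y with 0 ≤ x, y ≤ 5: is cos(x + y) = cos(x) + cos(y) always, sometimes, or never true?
The claim fails for every pair in the range. For instance at (x, y) = (3, 2): LHS = cos(5) ≈ 0.2837, RHS = cos(3) + cos(2) ≈ -1.406.

Answer: Never true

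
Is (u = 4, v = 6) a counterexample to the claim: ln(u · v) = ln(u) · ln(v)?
Substituting u = 4, v = 6:
LHS = ln(4 · 6) = ln(24) ≈ 3.178
RHS = ln(4) · ln(6) ≈ 2.484

Since LHS ≠ RHS, this pair disproves the claim.

Answer: Yes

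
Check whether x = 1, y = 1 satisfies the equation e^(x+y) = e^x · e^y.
Holds

Substituting x = 1, y = 1:

LHS = e^(1+1) = e^2 ≈ 7.389
RHS = e^1 · e^1 = e^2 ≈ 7.389

LHS = RHS, so the equation holds at this point.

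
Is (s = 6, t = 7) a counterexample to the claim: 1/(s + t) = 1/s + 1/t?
Substituting s = 6, t = 7:
LHS = 1/(6 + 7) = 1/13
RHS = 1/6 + 1/7 = 13/42

Since LHS ≠ RHS, this pair disproves the claim.

Answer: Yes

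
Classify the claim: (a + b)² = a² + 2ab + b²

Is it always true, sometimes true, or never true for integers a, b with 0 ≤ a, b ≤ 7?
Always true

The identity holds for every pair in the range. For instance at (a, b) = (7, 1): both sides equal 64.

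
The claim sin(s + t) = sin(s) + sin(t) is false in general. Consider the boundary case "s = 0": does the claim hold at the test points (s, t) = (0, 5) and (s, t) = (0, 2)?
Yes, holds at both test points

At (0, 5): LHS = sin(5) ≈ -0.9589, RHS = sin(5) ≈ -0.9589 → equal
At (0, 2): LHS = sin(2) ≈ 0.9093, RHS = sin(2) ≈ 0.9093 → equal

So the claim does hold at both of these boundary points, even though it is not an identity.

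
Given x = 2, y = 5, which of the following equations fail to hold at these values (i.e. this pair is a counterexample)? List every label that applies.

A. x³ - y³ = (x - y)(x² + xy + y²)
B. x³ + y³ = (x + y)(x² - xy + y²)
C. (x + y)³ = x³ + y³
Evaluating each claim at the given values:
A. LHS = -117, RHS = -117 → holds here (LHS = RHS)
B. LHS = 133, RHS = 133 → holds here (LHS = RHS)
C. LHS = 343, RHS = 133 → fails here (LHS ≠ RHS)

Answer: C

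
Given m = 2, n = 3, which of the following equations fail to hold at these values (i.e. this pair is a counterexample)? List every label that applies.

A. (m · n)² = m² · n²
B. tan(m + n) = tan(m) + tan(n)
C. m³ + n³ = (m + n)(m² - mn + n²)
B

Evaluating each claim at the given values:
A. LHS = 36, RHS = 36 → holds here (LHS = RHS)
B. LHS = tan(5) ≈ -3.381, RHS = tan(2) + tan(3) ≈ -2.328 → fails here (LHS ≠ RHS)
C. LHS = 35, RHS = 35 → holds here (LHS = RHS)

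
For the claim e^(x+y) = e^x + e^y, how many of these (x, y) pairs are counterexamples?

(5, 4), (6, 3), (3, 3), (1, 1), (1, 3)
Testing each pair:
(5, 4): LHS = e^9 ≈ 8103, RHS = e^4 + e^5 ≈ 203 → counterexample
(6, 3): LHS = e^9 ≈ 8103, RHS = e^3 + e^6 ≈ 423.5 → counterexample
(3, 3): LHS = e^6 ≈ 403.4, RHS = 2·e^3 ≈ 40.17 → counterexample
(1, 1): LHS = e^2 ≈ 7.389, RHS = 2·e ≈ 5.437 → counterexample
(1, 3): LHS = e^4 ≈ 54.6, RHS = e + e^3 ≈ 22.8 → counterexample

That makes 5 counterexamples.

Answer: 5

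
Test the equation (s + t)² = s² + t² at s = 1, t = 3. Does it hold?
Substituting s = 1, t = 3:

LHS = (1 + 3)² = 16
RHS = 1² + 3² = 10

LHS ≠ RHS, so the equation does not hold at this point.

Answer: Fails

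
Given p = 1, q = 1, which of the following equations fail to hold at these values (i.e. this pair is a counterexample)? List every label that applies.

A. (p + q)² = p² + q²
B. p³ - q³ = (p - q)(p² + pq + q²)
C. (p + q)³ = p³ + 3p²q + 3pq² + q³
A

Evaluating each claim at the given values:
A. LHS = 4, RHS = 2 → fails here (LHS ≠ RHS)
B. LHS = 0, RHS = 0 → holds here (LHS = RHS)
C. LHS = 8, RHS = 8 → holds here (LHS = RHS)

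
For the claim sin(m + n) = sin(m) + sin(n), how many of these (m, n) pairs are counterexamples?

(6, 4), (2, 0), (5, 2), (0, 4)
Testing each pair:
(6, 4): LHS = sin(10) ≈ -0.544, RHS = sin(4) + sin(6) ≈ -1.036 → counterexample
(2, 0): LHS = sin(2) ≈ 0.9093, RHS = sin(2) ≈ 0.9093 → satisfies claim
(5, 2): LHS = sin(7) ≈ 0.657, RHS = sin(5) + sin(2) ≈ -0.04963 → counterexample
(0, 4): LHS = sin(4) ≈ -0.7568, RHS = sin(4) ≈ -0.7568 → satisfies claim

That makes 2 counterexamples.

Answer: 2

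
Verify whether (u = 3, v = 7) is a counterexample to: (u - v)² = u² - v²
Yes

Substituting u = 3, v = 7:
LHS = (3 - 7)² = 16
RHS = 3² - 7² = -40

Since LHS ≠ RHS, this pair disproves the claim.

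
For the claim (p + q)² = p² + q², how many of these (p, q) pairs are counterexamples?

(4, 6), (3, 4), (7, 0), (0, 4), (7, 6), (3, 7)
Testing each pair:
(4, 6): LHS = 100, RHS = 52 → counterexample
(3, 4): LHS = 49, RHS = 25 → counterexample
(7, 0): LHS = 49, RHS = 49 → satisfies claim
(0, 4): LHS = 16, RHS = 16 → satisfies claim
(7, 6): LHS = 169, RHS = 85 → counterexample
(3, 7): LHS = 100, RHS = 58 → counterexample

That makes 4 counterexamples.

Answer: 4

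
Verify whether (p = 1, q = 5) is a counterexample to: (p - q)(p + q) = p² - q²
Substituting p = 1, q = 5:
LHS = (1 - 5)(1 + 5) = -24
RHS = 1² - 5² = -24

The sides agree, so this pair does not disprove the claim.

Answer: No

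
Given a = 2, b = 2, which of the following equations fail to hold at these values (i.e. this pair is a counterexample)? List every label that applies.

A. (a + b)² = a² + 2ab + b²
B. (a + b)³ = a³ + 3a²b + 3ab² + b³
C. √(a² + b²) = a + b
C

Evaluating each claim at the given values:
A. LHS = 16, RHS = 16 → holds here (LHS = RHS)
B. LHS = 64, RHS = 64 → holds here (LHS = RHS)
C. LHS = 2·√(2) ≈ 2.828, RHS = 4 → fails here (LHS ≠ RHS)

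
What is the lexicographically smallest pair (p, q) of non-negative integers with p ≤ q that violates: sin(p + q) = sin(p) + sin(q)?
(p, q) = (1, 1)

At (0, 0): both sides equal 0, so it holds there.
At (0, 4): both sides equal sin(4) ≈ -0.7568, so it holds there.

Substituting (1, 1) into the claim:
LHS = sin(1 + 1) = sin(2) ≈ 0.9093
RHS = sin(1) + sin(1) = 2·sin(1) ≈ 1.683

Since LHS ≠ RHS, this pair disproves the claim, and no lexicographically smaller pair (p ≤ q, non-negative integers) does.

For instance (3, 5) is also a counterexample (LHS = sin(8) ≈ 0.9894, RHS = sin(5) + sin(3) ≈ -0.8178), but it's lexicographically larger.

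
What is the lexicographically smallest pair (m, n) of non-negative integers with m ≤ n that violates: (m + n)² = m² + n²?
(m, n) = (1, 1)

At (0, 5): both sides equal 25, so it holds there.

Substituting (1, 1) into the claim:
LHS = (1 + 1)² = 4
RHS = 1² + 1² = 2

Since LHS ≠ RHS, this pair disproves the claim, and no lexicographically smaller pair (m ≤ n, non-negative integers) does.

For instance (2, 4) is also a counterexample (LHS = 36, RHS = 20), but it's lexicographically larger.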